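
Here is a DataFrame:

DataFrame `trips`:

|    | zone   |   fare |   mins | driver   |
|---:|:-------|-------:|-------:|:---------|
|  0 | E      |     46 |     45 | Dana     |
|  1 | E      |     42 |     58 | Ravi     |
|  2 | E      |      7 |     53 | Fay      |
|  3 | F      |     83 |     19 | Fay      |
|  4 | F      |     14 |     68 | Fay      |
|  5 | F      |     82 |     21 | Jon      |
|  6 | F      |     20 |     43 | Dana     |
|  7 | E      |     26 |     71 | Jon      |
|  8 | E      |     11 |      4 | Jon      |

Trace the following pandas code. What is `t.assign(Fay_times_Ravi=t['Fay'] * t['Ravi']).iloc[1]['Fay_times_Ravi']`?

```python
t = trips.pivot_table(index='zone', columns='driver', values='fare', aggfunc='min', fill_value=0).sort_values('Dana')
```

294

pivot: rows=zone, cols=driver, min(fare):
driver  Dana  Fay  Jon  Ravi
zone                        
E         46    7   11    42
F         20   14   82     0
sort by Dana:
driver  Dana  Fay  Jon  Ravi
zone                        
F         20   14   82     0
E         46    7   11    42
add column Fay_times_Ravi = t['Fay'] * t['Ravi']:
driver  Dana  Fay  Jon  Ravi  Fay_times_Ravi
zone                                        
F         20   14   82     0               0
E         46    7   11    42             294
Taking the value at position 1, column 'Fay_times_Ravi' gives 294.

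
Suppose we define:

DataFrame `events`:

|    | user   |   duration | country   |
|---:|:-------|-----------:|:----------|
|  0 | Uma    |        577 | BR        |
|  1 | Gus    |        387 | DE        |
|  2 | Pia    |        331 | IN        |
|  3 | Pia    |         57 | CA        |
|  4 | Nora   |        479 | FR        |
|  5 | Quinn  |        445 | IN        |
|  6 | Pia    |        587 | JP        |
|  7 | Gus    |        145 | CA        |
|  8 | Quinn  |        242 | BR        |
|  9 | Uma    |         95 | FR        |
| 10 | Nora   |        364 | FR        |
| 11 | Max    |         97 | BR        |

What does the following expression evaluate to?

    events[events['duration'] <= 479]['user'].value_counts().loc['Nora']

filter rows where duration <= 479:
     user  duration country
1     Gus       387      DE
2     Pia       331      IN
3     Pia        57      CA
4    Nora       479      FR
5   Quinn       445      IN
7     Gus       145      CA
8   Quinn       242      BR
9     Uma        95      FR
10   Nora       364      FR
11    Max        97      BR
value_counts of user:
user
Gus      2
Pia      2
Nora     2
Quinn    2
Uma      1
Max      1
Name: count, dtype: int64
Then the value at index 'Nora': 2

2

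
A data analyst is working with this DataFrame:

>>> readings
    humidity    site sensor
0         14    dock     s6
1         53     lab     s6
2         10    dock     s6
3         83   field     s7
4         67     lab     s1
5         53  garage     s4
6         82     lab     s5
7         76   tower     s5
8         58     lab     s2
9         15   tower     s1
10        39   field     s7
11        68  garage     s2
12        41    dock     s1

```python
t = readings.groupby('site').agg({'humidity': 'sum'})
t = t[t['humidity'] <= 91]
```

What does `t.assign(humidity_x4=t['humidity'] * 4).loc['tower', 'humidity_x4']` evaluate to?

group by site, sum of humidity:
        humidity
site            
dock          65
field        122
garage       121
lab          260
tower         91
filter rows where humidity <= 91:
       humidity
site           
dock         65
tower        91
add column humidity_x4 = t['humidity'] * 4:
       humidity  humidity_x4
site                        
dock         65          260
tower        91          364
So loc['tower', 'humidity_x4'] = 364.

364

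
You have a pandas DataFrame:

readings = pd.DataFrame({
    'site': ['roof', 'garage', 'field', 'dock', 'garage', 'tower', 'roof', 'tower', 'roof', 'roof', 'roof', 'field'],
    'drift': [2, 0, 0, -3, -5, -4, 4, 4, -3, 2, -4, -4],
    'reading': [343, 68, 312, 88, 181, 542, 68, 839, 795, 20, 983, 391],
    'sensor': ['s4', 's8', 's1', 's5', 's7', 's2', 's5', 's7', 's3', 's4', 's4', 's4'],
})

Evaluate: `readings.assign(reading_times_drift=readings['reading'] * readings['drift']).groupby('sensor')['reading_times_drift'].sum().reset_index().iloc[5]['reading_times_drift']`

add column reading_times_drift = readings['reading'] * readings['drift']:
      site  drift  reading sensor  reading_times_drift
0     roof      2      343     s4                  686
1   garage      0       68     s8                    0
2    field      0      312     s1                    0
3     dock     -3       88     s5                 -264
4   garage     -5      181     s7                 -905
5    tower     -4      542     s2                -2168
6     roof      4       68     s5                  272
7    tower      4      839     s7                 3356
8     roof     -3      795     s3                -2385
9     roof      2       20     s4                   40
10    roof     -4      983     s4                -3932
11   field     -4      391     s4                -1564
group by sensor, sum of reading_times_drift:
sensor
s1       0
s2   -2168
s3   -2385
s4   -4770
s5       8
s7    2451
s8       0
Name: reading_times_drift, dtype: int64
reset_index():
  sensor  reading_times_drift
0     s1                    0
1     s2                -2168
2     s3                -2385
3     s4                -4770
4     s5                    8
5     s7                 2451
6     s8                    0
Taking the value at position 5, column 'reading_times_drift' gives 2451.

2451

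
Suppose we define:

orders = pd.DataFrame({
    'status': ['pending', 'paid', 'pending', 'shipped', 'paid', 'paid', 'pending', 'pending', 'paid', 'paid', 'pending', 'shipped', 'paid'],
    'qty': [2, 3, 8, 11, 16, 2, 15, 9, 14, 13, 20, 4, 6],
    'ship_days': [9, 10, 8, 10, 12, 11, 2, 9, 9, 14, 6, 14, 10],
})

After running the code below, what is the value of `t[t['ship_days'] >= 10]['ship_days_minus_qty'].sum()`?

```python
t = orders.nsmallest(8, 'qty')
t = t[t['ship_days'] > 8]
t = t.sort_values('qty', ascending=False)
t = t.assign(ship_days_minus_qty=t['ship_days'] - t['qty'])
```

29

take 8 rows with smallest qty:
     status  qty  ship_days
0   pending    2          9
5      paid    2         11
1      paid    3         10
11  shipped    4         14
12     paid    6         10
2   pending    8          8
7   pending    9          9
3   shipped   11         10
filter rows where ship_days > 8:
     status  qty  ship_days
0   pending    2          9
5      paid    2         11
1      paid    3         10
11  shipped    4         14
12     paid    6         10
7   pending    9          9
3   shipped   11         10
sort by qty descending:
     status  qty  ship_days
3   shipped   11         10
7   pending    9          9
12     paid    6         10
11  shipped    4         14
1      paid    3         10
0   pending    2          9
5      paid    2         11
add column ship_days_minus_qty = t['ship_days'] - t['qty']:
     status  qty  ship_days  ship_days_minus_qty
3   shipped   11         10                   -1
7   pending    9          9                    0
12     paid    6         10                    4
11  shipped    4         14                   10
1      paid    3         10                    7
0   pending    2          9                    7
5      paid    2         11                    9
filter rows where ship_days >= 10:
     status  qty  ship_days  ship_days_minus_qty
3   shipped   11         10                   -1
12     paid    6         10                    4
11  shipped    4         14                   10
1      paid    3         10                    7
5      paid    2         11                    9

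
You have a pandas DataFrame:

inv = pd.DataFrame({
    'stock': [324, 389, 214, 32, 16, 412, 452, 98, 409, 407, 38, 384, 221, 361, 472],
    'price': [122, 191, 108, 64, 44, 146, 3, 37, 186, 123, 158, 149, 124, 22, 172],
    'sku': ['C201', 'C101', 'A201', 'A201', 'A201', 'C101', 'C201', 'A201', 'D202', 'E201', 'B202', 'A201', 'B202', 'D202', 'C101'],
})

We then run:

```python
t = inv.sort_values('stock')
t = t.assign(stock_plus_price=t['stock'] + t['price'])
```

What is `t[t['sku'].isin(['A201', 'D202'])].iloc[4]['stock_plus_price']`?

383

sort by stock:
    stock  price   sku
4      16     44  A201
3      32     64  A201
10     38    158  B202
7      98     37  A201
2     214    108  A201
12    221    124  B202
0     324    122  C201
13    361     22  D202
11    384    149  A201
1     389    191  C101
9     407    123  E201
8     409    186  D202
5     412    146  C101
6     452      3  C201
14    472    172  C101
add column stock_plus_price = t['stock'] + t['price']:
    stock  price   sku  stock_plus_price
4      16     44  A201                60
3      32     64  A201                96
10     38    158  B202               196
7      98     37  A201               135
2     214    108  A201               322
12    221    124  B202               345
0     324    122  C201               446
13    361     22  D202               383
11    384    149  A201               533
1     389    191  C101               580
9     407    123  E201               530
8     409    186  D202               595
5     412    146  C101               558
6     452      3  C201               455
14    472    172  C101               644
filter rows where sku in ['A201', 'D202']:
    stock  price   sku  stock_plus_price
4      16     44  A201                60
3      32     64  A201                96
7      98     37  A201               135
2     214    108  A201               322
13    361     22  D202               383
11    384    149  A201               533
8     409    186  D202               595
value at position 4, column 'stock_plus_price' → 383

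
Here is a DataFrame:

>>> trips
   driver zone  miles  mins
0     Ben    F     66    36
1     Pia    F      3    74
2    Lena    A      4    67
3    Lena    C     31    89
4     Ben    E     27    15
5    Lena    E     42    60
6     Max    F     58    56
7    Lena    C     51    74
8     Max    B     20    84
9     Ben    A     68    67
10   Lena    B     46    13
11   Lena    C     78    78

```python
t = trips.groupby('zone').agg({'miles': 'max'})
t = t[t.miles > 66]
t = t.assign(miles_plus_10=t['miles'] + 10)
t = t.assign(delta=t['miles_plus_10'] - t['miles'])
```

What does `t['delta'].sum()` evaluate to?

group by zone, max of miles:
      miles
zone       
A        68
B        46
C        78
E        42
F        66
filter rows where miles > 66:
      miles
zone       
A        68
C        78
add column miles_plus_10 = t['miles'] + 10:
      miles  miles_plus_10
zone                      
A        68             78
C        78             88
add column delta = t['miles_plus_10'] - t['miles']:
      miles  miles_plus_10  delta
zone                             
A        68             78     10
C        78             88     10

20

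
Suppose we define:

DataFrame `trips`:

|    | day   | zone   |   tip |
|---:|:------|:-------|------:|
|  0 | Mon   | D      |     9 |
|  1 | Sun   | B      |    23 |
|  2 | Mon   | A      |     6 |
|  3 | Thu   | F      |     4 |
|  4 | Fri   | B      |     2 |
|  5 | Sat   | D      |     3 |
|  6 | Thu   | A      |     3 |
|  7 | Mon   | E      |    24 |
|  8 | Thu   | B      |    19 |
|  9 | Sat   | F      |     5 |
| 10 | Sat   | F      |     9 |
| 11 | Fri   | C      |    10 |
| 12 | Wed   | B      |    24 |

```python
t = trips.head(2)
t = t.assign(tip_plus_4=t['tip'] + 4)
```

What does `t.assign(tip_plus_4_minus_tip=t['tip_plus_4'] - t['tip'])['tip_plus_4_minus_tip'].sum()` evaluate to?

take first 2 rows:
   day zone  tip
0  Mon    D    9
1  Sun    B   23
add column tip_plus_4 = t['tip'] + 4:
   day zone  tip  tip_plus_4
0  Mon    D    9          13
1  Sun    B   23          27
add column tip_plus_4_minus_tip = t['tip_plus_4'] - t['tip']:
   day zone  tip  tip_plus_4  tip_plus_4_minus_tip
0  Mon    D    9          13                     4
1  Sun    B   23          27                     4
Hence 8.

8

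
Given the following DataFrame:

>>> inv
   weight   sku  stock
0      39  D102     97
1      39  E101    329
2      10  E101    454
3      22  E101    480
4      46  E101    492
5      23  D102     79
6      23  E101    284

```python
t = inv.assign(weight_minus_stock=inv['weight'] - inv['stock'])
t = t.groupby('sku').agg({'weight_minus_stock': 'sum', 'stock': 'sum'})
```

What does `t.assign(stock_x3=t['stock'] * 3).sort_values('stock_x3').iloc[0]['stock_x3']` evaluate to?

528

add column weight_minus_stock = inv['weight'] - inv['stock']:
   weight   sku  stock  weight_minus_stock
0      39  D102     97                 -58
1      39  E101    329                -290
2      10  E101    454                -444
3      22  E101    480                -458
4      46  E101    492                -446
5      23  D102     79                 -56
6      23  E101    284                -261
group by sku: sum(weight_minus_stock), sum(stock):
      weight_minus_stock  stock
sku                            
D102                -114    176
E101               -1899   2039
add column stock_x3 = t['stock'] * 3:
      weight_minus_stock  stock  stock_x3
sku                                      
D102                -114    176       528
E101               -1899   2039      6117
sort by stock_x3:
      weight_minus_stock  stock  stock_x3
sku                                      
D102                -114    176       528
E101               -1899   2039      6117
value at position 0, column 'stock_x3' → 528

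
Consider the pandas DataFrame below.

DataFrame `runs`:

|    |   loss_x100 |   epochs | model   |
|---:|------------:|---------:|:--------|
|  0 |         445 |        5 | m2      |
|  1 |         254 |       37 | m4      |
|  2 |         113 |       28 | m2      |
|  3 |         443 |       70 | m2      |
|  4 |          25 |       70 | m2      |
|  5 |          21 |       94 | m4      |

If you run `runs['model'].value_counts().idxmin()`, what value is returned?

m4

value_counts of model:
model
m2    4
m4    2
Name: count, dtype: int64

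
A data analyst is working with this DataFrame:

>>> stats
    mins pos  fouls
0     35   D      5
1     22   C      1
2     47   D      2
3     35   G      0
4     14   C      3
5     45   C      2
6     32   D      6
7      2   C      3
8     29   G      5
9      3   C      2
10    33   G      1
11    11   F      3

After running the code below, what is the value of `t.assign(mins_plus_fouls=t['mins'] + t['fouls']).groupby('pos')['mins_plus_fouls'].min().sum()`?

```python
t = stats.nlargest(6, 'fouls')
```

take 6 rows with largest fouls:
    mins pos  fouls
6     32   D      6
0     35   D      5
8     29   G      5
4     14   C      3
7      2   C      3
11    11   F      3
add column mins_plus_fouls = t['mins'] + t['fouls']:
    mins pos  fouls  mins_plus_fouls
6     32   D      6               38
0     35   D      5               40
8     29   G      5               34
4     14   C      3               17
7      2   C      3                5
11    11   F      3               14
group by pos, min of mins_plus_fouls:
pos
C     5
D    38
F    14
G    34
Name: mins_plus_fouls, dtype: int64

91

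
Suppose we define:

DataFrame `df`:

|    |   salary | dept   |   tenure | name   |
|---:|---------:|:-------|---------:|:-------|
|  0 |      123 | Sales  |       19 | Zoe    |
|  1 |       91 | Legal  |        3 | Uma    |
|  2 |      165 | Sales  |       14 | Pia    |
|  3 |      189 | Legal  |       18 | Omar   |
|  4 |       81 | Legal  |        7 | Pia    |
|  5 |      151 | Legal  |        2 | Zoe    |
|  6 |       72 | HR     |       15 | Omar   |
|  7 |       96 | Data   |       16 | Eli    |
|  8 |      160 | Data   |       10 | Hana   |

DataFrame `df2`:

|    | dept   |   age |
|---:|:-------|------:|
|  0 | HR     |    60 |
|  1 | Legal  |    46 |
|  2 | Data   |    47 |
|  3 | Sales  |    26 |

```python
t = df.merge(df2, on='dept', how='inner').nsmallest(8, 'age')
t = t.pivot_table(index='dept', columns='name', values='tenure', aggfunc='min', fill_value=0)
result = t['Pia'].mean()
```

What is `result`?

merge on 'dept' (how='inner') → 9 rows:
   salary   dept  tenure  name  age
0     123  Sales      19   Zoe   26
1      91  Legal       3   Uma   46
2     165  Sales      14   Pia   26
3     189  Legal      18  Omar   46
4      81  Legal       7   Pia   46
5     151  Legal       2   Zoe   46
6      72     HR      15  Omar   60
7      96   Data      16   Eli   47
8     160   Data      10  Hana   47
take 8 rows with smallest age:
   salary   dept  tenure  name  age
0     123  Sales      19   Zoe   26
2     165  Sales      14   Pia   26
1      91  Legal       3   Uma   46
3     189  Legal      18  Omar   46
4      81  Legal       7   Pia   46
5     151  Legal       2   Zoe   46
7      96   Data      16   Eli   47
8     160   Data      10  Hana   47
pivot: rows=dept, cols=name, min(tenure):
name   Eli  Hana  Omar  Pia  Uma  Zoe
dept                                 
Data    16    10     0    0    0    0
Legal    0     0    18    7    3    2
Sales    0     0     0   14    0   19

7.0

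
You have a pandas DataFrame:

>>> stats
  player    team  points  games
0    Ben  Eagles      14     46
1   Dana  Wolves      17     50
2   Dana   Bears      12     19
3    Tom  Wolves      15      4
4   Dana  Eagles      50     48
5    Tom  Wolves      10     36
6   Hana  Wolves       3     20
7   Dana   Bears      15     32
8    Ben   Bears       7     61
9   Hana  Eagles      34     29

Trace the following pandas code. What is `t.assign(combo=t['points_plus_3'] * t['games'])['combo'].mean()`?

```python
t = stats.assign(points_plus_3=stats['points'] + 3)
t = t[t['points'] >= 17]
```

add column points_plus_3 = stats['points'] + 3:
  player    team  points  games  points_plus_3
0    Ben  Eagles      14     46             17
1   Dana  Wolves      17     50             20
2   Dana   Bears      12     19             15
3    Tom  Wolves      15      4             18
4   Dana  Eagles      50     48             53
5    Tom  Wolves      10     36             13
6   Hana  Wolves       3     20              6
7   Dana   Bears      15     32             18
8    Ben   Bears       7     61             10
9   Hana  Eagles      34     29             37
filter rows where points >= 17:
  player    team  points  games  points_plus_3
1   Dana  Wolves      17     50             20
4   Dana  Eagles      50     48             53
9   Hana  Eagles      34     29             37
add column combo = t['points_plus_3'] * t['games']:
  player    team  points  games  points_plus_3  combo
1   Dana  Wolves      17     50             20   1000
4   Dana  Eagles      50     48             53   2544
9   Hana  Eagles      34     29             37   1073

1539.0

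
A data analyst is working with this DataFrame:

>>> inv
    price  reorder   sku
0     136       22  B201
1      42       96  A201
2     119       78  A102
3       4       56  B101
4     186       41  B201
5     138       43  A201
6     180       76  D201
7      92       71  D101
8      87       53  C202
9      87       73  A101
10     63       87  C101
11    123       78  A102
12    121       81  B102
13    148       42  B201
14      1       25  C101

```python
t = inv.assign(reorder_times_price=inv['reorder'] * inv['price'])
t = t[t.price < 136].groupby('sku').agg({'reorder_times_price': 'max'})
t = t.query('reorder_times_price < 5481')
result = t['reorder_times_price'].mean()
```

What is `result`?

add column reorder_times_price = inv['reorder'] * inv['price']:
    price  reorder   sku  reorder_times_price
0     136       22  B201                 2992
1      42       96  A201                 4032
2     119       78  A102                 9282
3       4       56  B101                  224
4     186       41  B201                 7626
5     138       43  A201                 5934
6     180       76  D201                13680
7      92       71  D101                 6532
8      87       53  C202                 4611
9      87       73  A101                 6351
10     63       87  C101                 5481
11    123       78  A102                 9594
12    121       81  B102                 9801
13    148       42  B201                 6216
14      1       25  C101                   25
filter rows where price < 136:
    price  reorder   sku  reorder_times_price
1      42       96  A201                 4032
2     119       78  A102                 9282
3       4       56  B101                  224
7      92       71  D101                 6532
8      87       53  C202                 4611
9      87       73  A101                 6351
10     63       87  C101                 5481
11    123       78  A102                 9594
12    121       81  B102                 9801
14      1       25  C101                   25
group by sku, max of reorder_times_price:
      reorder_times_price
sku                      
A101                 6351
A102                 9594
A201                 4032
B101                  224
B102                 9801
C101                 5481
C202                 4611
D101                 6532
filter rows where reorder_times_price < 5481:
      reorder_times_price
sku                      
A201                 4032
B101                  224
C202                 4611

2955.66666667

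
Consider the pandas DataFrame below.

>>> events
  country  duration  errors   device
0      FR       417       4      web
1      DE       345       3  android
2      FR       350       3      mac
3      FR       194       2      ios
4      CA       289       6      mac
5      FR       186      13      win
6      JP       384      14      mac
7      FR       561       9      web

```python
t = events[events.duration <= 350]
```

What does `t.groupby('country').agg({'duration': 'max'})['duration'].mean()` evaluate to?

328.0

filter rows where duration <= 350:
  country  duration  errors   device
1      DE       345       3  android
2      FR       350       3      mac
3      FR       194       2      ios
4      CA       289       6      mac
5      FR       186      13      win
group by country, max of duration:
         duration
country          
CA            289
DE            345
FR            350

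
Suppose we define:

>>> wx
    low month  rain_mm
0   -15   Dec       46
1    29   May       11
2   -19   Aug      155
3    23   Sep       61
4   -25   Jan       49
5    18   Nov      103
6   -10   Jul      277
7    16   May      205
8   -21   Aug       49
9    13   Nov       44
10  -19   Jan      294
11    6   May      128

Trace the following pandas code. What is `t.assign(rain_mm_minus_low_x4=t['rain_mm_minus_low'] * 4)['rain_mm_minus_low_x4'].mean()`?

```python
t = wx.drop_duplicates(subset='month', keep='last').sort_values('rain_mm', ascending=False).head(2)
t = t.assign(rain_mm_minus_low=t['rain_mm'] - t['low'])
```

drop duplicate month (keep=last):
    low month  rain_mm
0   -15   Dec       46
3    23   Sep       61
6   -10   Jul      277
8   -21   Aug       49
9    13   Nov       44
10  -19   Jan      294
11    6   May      128
sort by rain_mm descending:
    low month  rain_mm
10  -19   Jan      294
6   -10   Jul      277
11    6   May      128
3    23   Sep       61
8   -21   Aug       49
0   -15   Dec       46
9    13   Nov       44
take first 2 rows:
    low month  rain_mm
10  -19   Jan      294
6   -10   Jul      277
add column rain_mm_minus_low = t['rain_mm'] - t['low']:
    low month  rain_mm  rain_mm_minus_low
10  -19   Jan      294                313
6   -10   Jul      277                287
add column rain_mm_minus_low_x4 = t['rain_mm_minus_low'] * 4:
    low month  rain_mm  rain_mm_minus_low  rain_mm_minus_low_x4
10  -19   Jan      294                313                  1252
6   -10   Jul      277                287                  1148
Taking the mean of column 'rain_mm_minus_low_x4' gives 1200.0.

1200.0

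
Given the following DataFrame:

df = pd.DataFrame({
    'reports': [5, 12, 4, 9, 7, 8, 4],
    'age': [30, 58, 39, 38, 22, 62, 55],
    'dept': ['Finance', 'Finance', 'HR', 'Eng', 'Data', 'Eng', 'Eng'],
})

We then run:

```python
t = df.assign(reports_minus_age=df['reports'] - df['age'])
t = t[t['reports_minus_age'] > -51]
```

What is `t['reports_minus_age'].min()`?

-46

add column reports_minus_age = df['reports'] - df['age']:
   reports  age     dept  reports_minus_age
0        5   30  Finance                -25
1       12   58  Finance                -46
2        4   39       HR                -35
3        9   38      Eng                -29
4        7   22     Data                -15
5        8   62      Eng                -54
6        4   55      Eng                -51
filter rows where reports_minus_age > -51:
   reports  age     dept  reports_minus_age
0        5   30  Finance                -25
1       12   58  Finance                -46
2        4   39       HR                -35
3        9   38      Eng                -29
4        7   22     Data                -15
So min() = -46.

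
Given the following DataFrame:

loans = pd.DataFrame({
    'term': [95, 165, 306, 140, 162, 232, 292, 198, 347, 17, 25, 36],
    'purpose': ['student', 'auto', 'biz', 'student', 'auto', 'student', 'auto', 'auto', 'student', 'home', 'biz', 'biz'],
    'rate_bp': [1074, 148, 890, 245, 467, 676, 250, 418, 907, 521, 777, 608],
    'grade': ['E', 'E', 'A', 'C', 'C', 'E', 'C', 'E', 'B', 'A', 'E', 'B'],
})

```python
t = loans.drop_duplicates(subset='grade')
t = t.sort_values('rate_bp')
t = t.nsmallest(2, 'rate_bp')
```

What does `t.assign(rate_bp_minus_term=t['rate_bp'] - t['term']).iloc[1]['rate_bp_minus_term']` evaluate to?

drop duplicate grade (keep=first):
   term  purpose  rate_bp grade
0    95  student     1074     E
2   306      biz      890     A
3   140  student      245     C
8   347  student      907     B
sort by rate_bp:
   term  purpose  rate_bp grade
3   140  student      245     C
2   306      biz      890     A
8   347  student      907     B
0    95  student     1074     E
take 2 rows with smallest rate_bp:
   term  purpose  rate_bp grade
3   140  student      245     C
2   306      biz      890     A
add column rate_bp_minus_term = t['rate_bp'] - t['term']:
   term  purpose  rate_bp grade  rate_bp_minus_term
3   140  student      245     C                 105
2   306      biz      890     A                 584
Hence 584.

584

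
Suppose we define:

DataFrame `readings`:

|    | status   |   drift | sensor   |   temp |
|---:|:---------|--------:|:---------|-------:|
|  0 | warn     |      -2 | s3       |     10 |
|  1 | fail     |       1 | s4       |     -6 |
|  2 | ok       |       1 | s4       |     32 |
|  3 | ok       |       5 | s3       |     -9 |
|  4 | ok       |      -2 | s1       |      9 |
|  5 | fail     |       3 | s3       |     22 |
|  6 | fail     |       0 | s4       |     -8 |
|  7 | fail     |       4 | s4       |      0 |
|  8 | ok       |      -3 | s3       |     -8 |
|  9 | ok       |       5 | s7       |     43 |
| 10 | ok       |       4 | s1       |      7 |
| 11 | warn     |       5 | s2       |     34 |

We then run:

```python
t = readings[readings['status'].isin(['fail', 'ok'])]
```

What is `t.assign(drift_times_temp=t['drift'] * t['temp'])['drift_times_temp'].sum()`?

296

filter rows where status in ['fail', 'ok']:
   status  drift sensor  temp
1    fail      1     s4    -6
2      ok      1     s4    32
3      ok      5     s3    -9
4      ok     -2     s1     9
5    fail      3     s3    22
6    fail      0     s4    -8
7    fail      4     s4     0
8      ok     -3     s3    -8
9      ok      5     s7    43
10     ok      4     s1     7
add column drift_times_temp = t['drift'] * t['temp']:
   status  drift sensor  temp  drift_times_temp
1    fail      1     s4    -6                -6
2      ok      1     s4    32                32
3      ok      5     s3    -9               -45
4      ok     -2     s1     9               -18
5    fail      3     s3    22                66
6    fail      0     s4    -8                 0
7    fail      4     s4     0                 0
8      ok     -3     s3    -8                24
9      ok      5     s7    43               215
10     ok      4     s1     7                28
Reading off the sum of column 'drift_times_temp', we get 296.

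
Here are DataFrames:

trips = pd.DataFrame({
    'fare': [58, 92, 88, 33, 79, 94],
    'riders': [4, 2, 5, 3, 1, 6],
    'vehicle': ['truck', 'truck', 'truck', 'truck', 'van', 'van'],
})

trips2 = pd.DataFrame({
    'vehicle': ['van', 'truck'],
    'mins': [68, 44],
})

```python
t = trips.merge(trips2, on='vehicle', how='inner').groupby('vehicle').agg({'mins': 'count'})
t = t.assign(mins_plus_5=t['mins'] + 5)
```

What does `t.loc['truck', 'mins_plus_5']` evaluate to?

9

merge on 'vehicle' (how='inner') → 6 rows:
   fare  riders vehicle  mins
0    58       4   truck    44
1    92       2   truck    44
2    88       5   truck    44
3    33       3   truck    44
4    79       1     van    68
5    94       6     van    68
group by vehicle, count of mins:
         mins
vehicle      
truck       4
van         2
add column mins_plus_5 = t['mins'] + 5:
         mins  mins_plus_5
vehicle                   
truck       4            9
van         2            7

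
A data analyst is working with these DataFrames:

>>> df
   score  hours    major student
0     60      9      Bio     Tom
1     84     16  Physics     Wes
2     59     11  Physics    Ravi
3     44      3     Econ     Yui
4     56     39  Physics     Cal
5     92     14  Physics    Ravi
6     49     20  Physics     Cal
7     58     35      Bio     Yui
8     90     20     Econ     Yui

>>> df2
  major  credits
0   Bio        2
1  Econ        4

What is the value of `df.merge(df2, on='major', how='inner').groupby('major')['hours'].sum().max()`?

44

merge on 'major' (how='inner') → 4 rows:
   score  hours major student  credits
0     60      9   Bio     Tom        2
1     44      3  Econ     Yui        4
2     58     35   Bio     Yui        2
3     90     20  Econ     Yui        4
group by major, sum of hours:
major
Bio     44
Econ    23
Name: hours, dtype: int64
Hence 44.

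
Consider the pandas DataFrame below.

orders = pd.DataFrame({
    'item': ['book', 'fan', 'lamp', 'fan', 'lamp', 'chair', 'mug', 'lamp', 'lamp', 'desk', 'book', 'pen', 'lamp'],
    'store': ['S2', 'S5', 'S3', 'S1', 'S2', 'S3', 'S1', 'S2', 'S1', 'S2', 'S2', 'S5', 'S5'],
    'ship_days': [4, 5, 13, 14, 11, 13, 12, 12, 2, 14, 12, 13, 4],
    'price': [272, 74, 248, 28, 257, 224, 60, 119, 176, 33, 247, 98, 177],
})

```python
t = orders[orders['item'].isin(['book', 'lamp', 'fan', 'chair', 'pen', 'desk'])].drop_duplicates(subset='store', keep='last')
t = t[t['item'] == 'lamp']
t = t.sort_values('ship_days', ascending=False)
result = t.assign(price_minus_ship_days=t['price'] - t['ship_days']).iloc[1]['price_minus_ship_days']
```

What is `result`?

174

filter rows where item in ['book', 'lamp', 'fan', 'chair', 'pen', 'desk']:
     item store  ship_days  price
0    book    S2          4    272
1     fan    S5          5     74
2    lamp    S3         13    248
3     fan    S1         14     28
4    lamp    S2         11    257
5   chair    S3         13    224
7    lamp    S2         12    119
8    lamp    S1          2    176
9    desk    S2         14     33
10   book    S2         12    247
11    pen    S5         13     98
12   lamp    S5          4    177
drop duplicate store (keep=last):
     item store  ship_days  price
5   chair    S3         13    224
8    lamp    S1          2    176
10   book    S2         12    247
12   lamp    S5          4    177
filter rows where item == 'lamp':
    item store  ship_days  price
8   lamp    S1          2    176
12  lamp    S5          4    177
sort by ship_days descending:
    item store  ship_days  price
12  lamp    S5          4    177
8   lamp    S1          2    176
add column price_minus_ship_days = t['price'] - t['ship_days']:
    item store  ship_days  price  price_minus_ship_days
12  lamp    S5          4    177                    173
8   lamp    S1          2    176                    174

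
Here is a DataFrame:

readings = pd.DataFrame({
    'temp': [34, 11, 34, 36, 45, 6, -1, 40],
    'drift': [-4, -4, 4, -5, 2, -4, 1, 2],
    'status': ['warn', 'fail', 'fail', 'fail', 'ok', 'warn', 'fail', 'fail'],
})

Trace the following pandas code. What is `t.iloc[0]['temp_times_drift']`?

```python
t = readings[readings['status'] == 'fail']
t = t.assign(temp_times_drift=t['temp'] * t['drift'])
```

filter rows where status == 'fail':
   temp  drift status
1    11     -4   fail
2    34      4   fail
3    36     -5   fail
6    -1      1   fail
7    40      2   fail
add column temp_times_drift = t['temp'] * t['drift']:
   temp  drift status  temp_times_drift
1    11     -4   fail               -44
2    34      4   fail               136
3    36     -5   fail              -180
6    -1      1   fail                -1
7    40      2   fail                80
Then the value at position 0, column 'temp_times_drift': -44

-44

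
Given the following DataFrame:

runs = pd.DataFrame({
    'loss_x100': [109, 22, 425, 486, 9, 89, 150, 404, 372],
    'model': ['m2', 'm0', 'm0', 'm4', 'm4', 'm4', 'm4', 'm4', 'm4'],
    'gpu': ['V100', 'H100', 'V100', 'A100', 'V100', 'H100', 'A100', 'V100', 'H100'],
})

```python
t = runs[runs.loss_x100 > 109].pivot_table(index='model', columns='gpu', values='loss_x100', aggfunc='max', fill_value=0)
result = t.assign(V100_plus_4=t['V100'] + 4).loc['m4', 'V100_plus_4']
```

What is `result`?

408

filter rows where loss_x100 > 109:
   loss_x100 model   gpu
2        425    m0  V100
3        486    m4  A100
6        150    m4  A100
7        404    m4  V100
8        372    m4  H100
pivot: rows=model, cols=gpu, max(loss_x100):
gpu    A100  H100  V100
model                  
m0        0     0   425
m4      486   372   404
add column V100_plus_4 = t['V100'] + 4:
gpu    A100  H100  V100  V100_plus_4
model                               
m0        0     0   425          429
m4      486   372   404          408
Reading off the value at row 'm4', column 'V100_plus_4', we get 408.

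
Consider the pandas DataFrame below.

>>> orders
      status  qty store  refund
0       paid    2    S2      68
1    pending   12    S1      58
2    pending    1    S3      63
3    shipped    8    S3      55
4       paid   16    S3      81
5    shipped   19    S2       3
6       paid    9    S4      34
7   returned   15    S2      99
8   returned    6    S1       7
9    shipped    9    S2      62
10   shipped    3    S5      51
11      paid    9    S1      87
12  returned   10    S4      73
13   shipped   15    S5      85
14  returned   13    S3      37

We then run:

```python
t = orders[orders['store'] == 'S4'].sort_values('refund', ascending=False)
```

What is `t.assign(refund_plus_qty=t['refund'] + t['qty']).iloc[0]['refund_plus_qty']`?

83

filter rows where store == 'S4':
      status  qty store  refund
6       paid    9    S4      34
12  returned   10    S4      73
sort by refund descending:
      status  qty store  refund
12  returned   10    S4      73
6       paid    9    S4      34
add column refund_plus_qty = t['refund'] + t['qty']:
      status  qty store  refund  refund_plus_qty
12  returned   10    S4      73               83
6       paid    9    S4      34               43
value at position 0, column 'refund_plus_qty' → 83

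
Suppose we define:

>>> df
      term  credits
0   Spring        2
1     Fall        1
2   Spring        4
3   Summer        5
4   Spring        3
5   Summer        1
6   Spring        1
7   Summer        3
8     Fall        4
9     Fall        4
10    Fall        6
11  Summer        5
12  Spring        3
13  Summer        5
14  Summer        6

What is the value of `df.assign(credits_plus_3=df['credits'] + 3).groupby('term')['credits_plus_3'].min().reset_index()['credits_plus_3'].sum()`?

12

add column credits_plus_3 = df['credits'] + 3:
      term  credits  credits_plus_3
0   Spring        2               5
1     Fall        1               4
2   Spring        4               7
3   Summer        5               8
4   Spring        3               6
5   Summer        1               4
6   Spring        1               4
7   Summer        3               6
8     Fall        4               7
9     Fall        4               7
10    Fall        6               9
11  Summer        5               8
12  Spring        3               6
13  Summer        5               8
14  Summer        6               9
group by term, min of credits_plus_3:
term
Fall      4
Spring    4
Summer    4
Name: credits_plus_3, dtype: int64
reset_index():
     term  credits_plus_3
0    Fall               4
1  Spring               4
2  Summer               4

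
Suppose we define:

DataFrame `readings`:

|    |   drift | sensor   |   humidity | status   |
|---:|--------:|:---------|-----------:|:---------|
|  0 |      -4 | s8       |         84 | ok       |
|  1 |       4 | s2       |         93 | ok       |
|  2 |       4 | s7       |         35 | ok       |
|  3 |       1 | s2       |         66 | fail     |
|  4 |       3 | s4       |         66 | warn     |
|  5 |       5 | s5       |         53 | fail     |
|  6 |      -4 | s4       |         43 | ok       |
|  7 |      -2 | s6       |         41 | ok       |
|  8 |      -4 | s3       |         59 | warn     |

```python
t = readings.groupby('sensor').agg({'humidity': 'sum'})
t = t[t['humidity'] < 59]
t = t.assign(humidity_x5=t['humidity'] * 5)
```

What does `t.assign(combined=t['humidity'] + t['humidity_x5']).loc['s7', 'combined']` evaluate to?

210

group by sensor, sum of humidity:
        humidity
sensor          
s2           159
s3            59
s4           109
s5            53
s6            41
s7            35
s8            84
filter rows where humidity < 59:
        humidity
sensor          
s5            53
s6            41
s7            35
add column humidity_x5 = t['humidity'] * 5:
        humidity  humidity_x5
sensor                       
s5            53          265
s6            41          205
s7            35          175
add column combined = t['humidity'] + t['humidity_x5']:
        humidity  humidity_x5  combined
sensor                                 
s5            53          265       318
s6            41          205       246
s7            35          175       210
Hence 210.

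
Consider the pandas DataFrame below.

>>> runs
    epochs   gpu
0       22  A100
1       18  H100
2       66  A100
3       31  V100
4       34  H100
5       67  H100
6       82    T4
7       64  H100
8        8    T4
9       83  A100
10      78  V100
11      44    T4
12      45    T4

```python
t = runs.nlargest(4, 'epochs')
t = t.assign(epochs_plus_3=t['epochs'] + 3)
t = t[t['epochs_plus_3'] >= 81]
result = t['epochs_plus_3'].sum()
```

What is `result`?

take 4 rows with largest epochs:
    epochs   gpu
9       83  A100
6       82    T4
10      78  V100
5       67  H100
add column epochs_plus_3 = t['epochs'] + 3:
    epochs   gpu  epochs_plus_3
9       83  A100             86
6       82    T4             85
10      78  V100             81
5       67  H100             70
filter rows where epochs_plus_3 >= 81:
    epochs   gpu  epochs_plus_3
9       83  A100             86
6       82    T4             85
10      78  V100             81

252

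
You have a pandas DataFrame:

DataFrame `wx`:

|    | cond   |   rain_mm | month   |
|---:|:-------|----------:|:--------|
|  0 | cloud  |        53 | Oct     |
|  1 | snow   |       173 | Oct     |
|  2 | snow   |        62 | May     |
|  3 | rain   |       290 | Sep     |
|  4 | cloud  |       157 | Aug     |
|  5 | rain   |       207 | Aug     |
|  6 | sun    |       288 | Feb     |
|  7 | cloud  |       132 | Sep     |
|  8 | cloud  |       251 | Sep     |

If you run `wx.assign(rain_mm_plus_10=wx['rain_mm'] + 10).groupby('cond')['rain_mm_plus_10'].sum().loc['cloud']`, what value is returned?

add column rain_mm_plus_10 = wx['rain_mm'] + 10:
    cond  rain_mm month  rain_mm_plus_10
0  cloud       53   Oct               63
1   snow      173   Oct              183
2   snow       62   May               72
3   rain      290   Sep              300
4  cloud      157   Aug              167
5   rain      207   Aug              217
6    sun      288   Feb              298
7  cloud      132   Sep              142
8  cloud      251   Sep              261
group by cond, sum of rain_mm_plus_10:
cond
cloud    633
rain     517
snow     255
sun      298
Name: rain_mm_plus_10, dtype: int64

633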